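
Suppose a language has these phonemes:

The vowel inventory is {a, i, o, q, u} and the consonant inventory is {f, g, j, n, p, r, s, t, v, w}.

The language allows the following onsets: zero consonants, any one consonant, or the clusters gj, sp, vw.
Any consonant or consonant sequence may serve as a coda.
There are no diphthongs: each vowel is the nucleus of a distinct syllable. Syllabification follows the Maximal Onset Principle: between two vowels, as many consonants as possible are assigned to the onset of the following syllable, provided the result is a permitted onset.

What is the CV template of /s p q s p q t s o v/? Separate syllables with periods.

CCV.CCVC.CVC

Vowels present: q, q, o; each is a nucleus, giving 3 syllables.
Between /q/ (V1) and /q/ (V2): cluster /sp/ — /sp/ is itself a permitted onset, so the whole cluster goes right; preceding coda = ∅.
Between /q/ (V2) and /o/ (V3): /ts/ — longest licit onset from the right is /s/, leaving /t/ as coda.
So the parse is spq.spqt.sov.
Mapping each syllable to C/V: /spq/ → CCV, /spqt/ → CCVC, /sov/ → CVC.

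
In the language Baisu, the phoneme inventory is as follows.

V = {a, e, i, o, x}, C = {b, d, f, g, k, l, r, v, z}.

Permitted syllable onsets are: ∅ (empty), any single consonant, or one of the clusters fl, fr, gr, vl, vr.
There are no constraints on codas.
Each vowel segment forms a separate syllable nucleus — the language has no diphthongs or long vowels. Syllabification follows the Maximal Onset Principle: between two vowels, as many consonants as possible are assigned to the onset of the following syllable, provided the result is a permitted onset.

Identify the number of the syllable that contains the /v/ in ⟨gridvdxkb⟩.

Nuclei (vowels): i, x → 2 syllables.
/i…x/ gap (V1→V2): /dvd/ — longest licit onset from the right is /d/, leaving /dv/ as coda.
Result: gridv.dxkb.
The /v/ is in the coda of syllable 1 (/gridv/).

1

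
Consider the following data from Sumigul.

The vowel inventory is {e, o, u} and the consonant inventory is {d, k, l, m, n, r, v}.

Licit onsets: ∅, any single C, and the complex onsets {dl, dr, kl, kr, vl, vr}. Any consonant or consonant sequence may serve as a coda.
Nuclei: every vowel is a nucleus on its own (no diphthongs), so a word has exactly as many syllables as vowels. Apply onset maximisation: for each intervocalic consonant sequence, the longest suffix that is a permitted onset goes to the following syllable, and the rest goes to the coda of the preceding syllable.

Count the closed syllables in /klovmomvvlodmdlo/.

Vowels present: o, o, o, o; each is a nucleus, giving 4 syllables.
/o…o/ gap (V1→V2): /vm/; trying suffixes from longest down, /m/ is the first permitted one, so coda /v/ | onset /m/.
/o…o/ gap (V2→V3): /mvvl/ splits as /mv/ + /vl/ (/vl/ is the longest suffix that is a licit onset).
/o…o/ gap (V3→V4): cluster /dmdl/ — the longest permitted-onset suffix is /dl/; onset = /dl/, preceding coda = /dm/.
So the parse is klov.momv.vlodm.dlo.
Classifying each syllable: /klov/ (closed), /momv/ (closed), /vlodm/ (closed), /dlo/ (open).
Closed syllables: 3.

3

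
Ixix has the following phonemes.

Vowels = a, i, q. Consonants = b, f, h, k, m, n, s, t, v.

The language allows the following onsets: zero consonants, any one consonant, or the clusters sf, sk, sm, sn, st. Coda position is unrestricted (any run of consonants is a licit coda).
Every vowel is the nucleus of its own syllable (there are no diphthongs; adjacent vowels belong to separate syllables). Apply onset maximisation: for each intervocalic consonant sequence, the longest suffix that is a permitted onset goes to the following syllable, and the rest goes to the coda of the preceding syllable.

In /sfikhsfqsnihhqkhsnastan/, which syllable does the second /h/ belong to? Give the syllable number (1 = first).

Nuclei (vowels): i, q, i, q, a, a → 6 syllables.
Between /i/ (V1) and /q/ (V2): /khsf/ — longest licit onset from the right is /sf/, leaving /kh/ as coda.
Between /q/ (V2) and /i/ (V3): /sn/ is a licit onset in full, so it all attaches to the next syllable.
Between /i/ (V3) and /q/ (V4): /hh/ splits as /h/ + /h/ (/h/ is the longest suffix that is a licit onset).
Between /q/ (V4) and /a/ (V5): cluster /khsn/ — the longest permitted-onset suffix is /sn/; onset = /sn/, preceding coda = /kh/.
Between /a/ (V5) and /a/ (V6): cluster /st/ — /st/ is itself a permitted onset, so the whole cluster goes right; preceding coda = ∅.
Result: sfikh.sfq.snih.hqkh.sna.stan.
The second /h/ is in the coda of syllable 3 (/snih/).

3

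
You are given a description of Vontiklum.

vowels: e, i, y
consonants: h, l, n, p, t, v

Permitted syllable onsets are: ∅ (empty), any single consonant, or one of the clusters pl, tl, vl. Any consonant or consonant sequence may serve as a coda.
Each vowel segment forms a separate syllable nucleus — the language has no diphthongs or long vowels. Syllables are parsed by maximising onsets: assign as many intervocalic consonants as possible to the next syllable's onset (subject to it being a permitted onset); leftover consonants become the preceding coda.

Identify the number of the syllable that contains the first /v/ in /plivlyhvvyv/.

Vowels present: i, y, y; each is a nucleus, giving 3 syllables.
V1 /i/ – V2 /y/: /vl/ is a licit onset in full, so it all attaches to the next syllable.
V2 /y/ – V3 /y/: /hvv/ splits as /hv/ + /v/ (/v/ is the longest suffix that is a licit onset).
Putting it together: pli.vlyhv.vyv.
The first /v/ is in the onset of syllable 2 (/vlyhv/).

2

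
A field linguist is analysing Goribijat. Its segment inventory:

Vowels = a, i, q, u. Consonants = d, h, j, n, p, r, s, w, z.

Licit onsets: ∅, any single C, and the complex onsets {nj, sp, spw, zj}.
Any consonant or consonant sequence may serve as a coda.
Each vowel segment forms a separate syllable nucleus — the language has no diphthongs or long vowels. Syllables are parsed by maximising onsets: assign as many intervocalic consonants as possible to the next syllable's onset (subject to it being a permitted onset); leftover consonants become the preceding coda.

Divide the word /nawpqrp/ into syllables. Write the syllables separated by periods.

The vowels are a, q — 2 nuclei, so 2 syllables.
/a…q/ gap (V1→V2): /wp/ — longest licit onset from the right is /p/, leaving /w/ as coda.

naw.pqrp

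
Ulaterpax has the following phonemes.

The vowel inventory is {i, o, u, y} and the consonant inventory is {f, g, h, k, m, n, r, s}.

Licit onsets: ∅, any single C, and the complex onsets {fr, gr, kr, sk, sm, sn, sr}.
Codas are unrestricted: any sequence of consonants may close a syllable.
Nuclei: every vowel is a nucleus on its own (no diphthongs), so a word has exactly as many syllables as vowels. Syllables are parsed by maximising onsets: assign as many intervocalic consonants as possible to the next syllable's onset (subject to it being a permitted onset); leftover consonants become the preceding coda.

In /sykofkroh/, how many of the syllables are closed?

Vowels present: y, o, o; each is a nucleus, giving 3 syllables.
V1 /y/ – V2 /o/: just /k/ — single C goes to the following onset.
V2 /o/ – V3 /o/: /fkr/ splits as /f/ + /kr/ (/kr/ is the longest suffix that is a licit onset).
Putting it together: sy.kof.kroh.
Classifying each syllable: /sy/ (open), /kof/ (closed), /kroh/ (closed).
Closed syllables: 2.

2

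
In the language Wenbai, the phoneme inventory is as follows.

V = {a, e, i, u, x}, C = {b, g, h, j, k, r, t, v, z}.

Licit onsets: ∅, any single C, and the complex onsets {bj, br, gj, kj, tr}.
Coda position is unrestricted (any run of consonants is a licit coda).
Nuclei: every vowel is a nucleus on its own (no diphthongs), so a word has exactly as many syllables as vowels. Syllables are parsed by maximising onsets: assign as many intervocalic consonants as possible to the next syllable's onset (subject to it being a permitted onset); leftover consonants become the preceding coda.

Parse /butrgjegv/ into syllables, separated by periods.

butr.gjegv

The vowels are u, e — 2 nuclei, so 2 syllables.
Between /u/ (V1) and /e/ (V2): /trgj/ — longest licit onset from the right is /gj/, leaving /tr/ as coda.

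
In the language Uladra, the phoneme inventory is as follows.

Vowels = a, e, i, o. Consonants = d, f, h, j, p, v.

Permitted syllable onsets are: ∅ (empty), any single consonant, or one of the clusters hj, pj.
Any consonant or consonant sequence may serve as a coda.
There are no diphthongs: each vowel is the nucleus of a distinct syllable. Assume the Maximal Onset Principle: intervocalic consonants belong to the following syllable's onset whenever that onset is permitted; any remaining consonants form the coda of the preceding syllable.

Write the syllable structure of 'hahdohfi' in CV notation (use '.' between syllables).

CVC.CVC.CV

Vowels present: a, o, i; each is a nucleus, giving 3 syllables.
σ1/σ2 boundary: /hd/ splits as /h/ + /d/ (/d/ is the longest suffix that is a licit onset).
σ2/σ3 boundary: /hf/ — longest licit onset from the right is /f/, leaving /h/ as coda.
Result: hah.doh.fi.
Mapping each syllable to C/V: /hah/ → CVC, /doh/ → CVC, /fi/ → CV.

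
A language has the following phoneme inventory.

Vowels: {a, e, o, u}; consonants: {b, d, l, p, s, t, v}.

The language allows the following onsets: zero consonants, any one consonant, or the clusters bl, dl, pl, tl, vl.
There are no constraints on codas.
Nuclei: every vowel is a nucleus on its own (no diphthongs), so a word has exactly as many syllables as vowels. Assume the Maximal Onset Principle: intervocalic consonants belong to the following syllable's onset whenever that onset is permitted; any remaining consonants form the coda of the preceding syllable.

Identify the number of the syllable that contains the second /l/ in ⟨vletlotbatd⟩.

The vowels are e, o, a — 3 nuclei, so 3 syllables.
/e…o/ gap (V1→V2): /tl/ is a licit onset in full, so it all attaches to the next syllable.
/o…a/ gap (V2→V3): /tb/; trying suffixes from longest down, /b/ is the first permitted one, so coda /t/ | onset /b/.
Putting it together: vle.tlot.batd.
The second /l/ is in the onset of syllable 2 (/tlot/).

2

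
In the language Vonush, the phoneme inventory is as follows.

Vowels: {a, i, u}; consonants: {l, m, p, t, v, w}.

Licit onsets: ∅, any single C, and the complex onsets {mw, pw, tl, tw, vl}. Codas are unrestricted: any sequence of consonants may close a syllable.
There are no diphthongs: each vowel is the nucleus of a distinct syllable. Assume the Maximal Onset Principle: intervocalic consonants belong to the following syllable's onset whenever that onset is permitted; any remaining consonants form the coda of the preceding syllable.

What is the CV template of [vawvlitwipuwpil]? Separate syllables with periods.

The vowels are a, i, i, u, i — 5 nuclei, so 5 syllables.
Between /a/ (V1) and /i/ (V2): /wvl/; trying suffixes from longest down, /vl/ is the first permitted one, so coda /w/ | onset /vl/.
Between /i/ (V2) and /i/ (V3): /tw/ — entire cluster is a permitted onset → onset /tw/, coda ∅.
Between /i/ (V3) and /u/ (V4): just /p/ — single C goes to the following onset.
Between /u/ (V4) and /i/ (V5): cluster /wp/ — the longest permitted-onset suffix is /p/; onset = /p/, preceding coda = /w/.
Syllabification: vaw.vli.twi.puw.pil.
Mapping each syllable to C/V: /vaw/ → CVC, /vli/ → CCV, /twi/ → CCV, /puw/ → CVC, /pil/ → CVC.

CVC.CCV.CCV.CVC.CVC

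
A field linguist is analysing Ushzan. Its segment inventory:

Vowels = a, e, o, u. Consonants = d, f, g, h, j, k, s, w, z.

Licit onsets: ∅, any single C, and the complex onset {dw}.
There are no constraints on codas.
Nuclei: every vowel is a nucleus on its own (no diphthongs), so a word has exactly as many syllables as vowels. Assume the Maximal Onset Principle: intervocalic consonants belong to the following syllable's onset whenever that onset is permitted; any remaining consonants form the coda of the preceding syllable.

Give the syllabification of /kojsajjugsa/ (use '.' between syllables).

koj.saj.jug.sa

Nuclei (vowels): o, a, u, a → 4 syllables.
V1 /o/ – V2 /a/: /js/; trying suffixes from longest down, /s/ is the first permitted one, so coda /j/ | onset /s/.
V2 /a/ – V3 /u/: cluster /jj/ — the longest permitted-onset suffix is /j/; onset = /j/, preceding coda = /j/.
V3 /u/ – V4 /a/: /gs/ — longest licit onset from the right is /s/, leaving /g/ as coda.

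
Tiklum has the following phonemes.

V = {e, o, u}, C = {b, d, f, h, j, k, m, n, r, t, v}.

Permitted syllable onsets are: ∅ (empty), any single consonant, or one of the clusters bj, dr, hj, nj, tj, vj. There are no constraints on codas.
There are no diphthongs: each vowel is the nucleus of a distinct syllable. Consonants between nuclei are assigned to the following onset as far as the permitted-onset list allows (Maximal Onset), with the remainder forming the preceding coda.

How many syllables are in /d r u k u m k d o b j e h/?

Nuclei (vowels): u, u, o, e → 4 syllables.

4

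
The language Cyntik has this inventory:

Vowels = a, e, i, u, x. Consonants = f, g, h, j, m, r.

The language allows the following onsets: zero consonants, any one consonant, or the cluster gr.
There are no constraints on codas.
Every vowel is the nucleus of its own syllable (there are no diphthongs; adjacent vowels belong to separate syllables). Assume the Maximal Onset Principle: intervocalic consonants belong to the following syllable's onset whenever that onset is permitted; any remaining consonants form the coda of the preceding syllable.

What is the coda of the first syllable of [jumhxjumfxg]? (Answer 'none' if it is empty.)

m

Vowels present: u, x, u, x; each is a nucleus, giving 4 syllables.
V1 /u/ – V2 /x/: /mh/; trying suffixes from longest down, /h/ is the first permitted one, so coda /m/ | onset /h/.
V2 /x/ – V3 /u/: just /j/ — single C goes to the following onset.
V3 /u/ – V4 /x/: /mf/ — longest licit onset from the right is /f/, leaving /m/ as coda.
So the parse is jum.hx.jum.fxg.
Syllable 1 is /jum/: onset /j/, nucleus /u/, coda /m/.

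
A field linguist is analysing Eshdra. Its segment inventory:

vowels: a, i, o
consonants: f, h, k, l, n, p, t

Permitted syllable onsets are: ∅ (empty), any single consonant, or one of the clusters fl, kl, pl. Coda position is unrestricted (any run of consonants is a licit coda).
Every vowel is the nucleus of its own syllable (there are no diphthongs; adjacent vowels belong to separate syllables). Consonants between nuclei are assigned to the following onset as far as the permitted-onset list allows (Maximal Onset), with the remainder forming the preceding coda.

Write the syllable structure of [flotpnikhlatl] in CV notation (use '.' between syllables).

CCVCC.CVCC.CVCC

The vowels are o, i, a — 3 nuclei, so 3 syllables.
Between /o/ (V1) and /i/ (V2): /tpn/ — longest licit onset from the right is /n/, leaving /tp/ as coda.
Between /i/ (V2) and /a/ (V3): /khl/ splits as /kh/ + /l/ (/l/ is the longest suffix that is a licit onset).
Putting it together: flotp.nikh.latl.
Mapping each syllable to C/V: /flotp/ → CCVCC, /nikh/ → CVCC, /latl/ → CVCC.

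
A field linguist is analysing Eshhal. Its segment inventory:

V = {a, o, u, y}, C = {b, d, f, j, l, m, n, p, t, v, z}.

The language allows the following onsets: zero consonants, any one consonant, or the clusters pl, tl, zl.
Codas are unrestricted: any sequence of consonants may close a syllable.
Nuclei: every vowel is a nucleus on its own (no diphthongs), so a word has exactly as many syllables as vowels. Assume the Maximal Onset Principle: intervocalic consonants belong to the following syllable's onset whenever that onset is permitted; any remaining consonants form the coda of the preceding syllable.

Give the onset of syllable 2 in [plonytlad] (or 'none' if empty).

n

The vowels are o, y, a — 3 nuclei, so 3 syllables.
σ1/σ2 boundary: just /n/ — single C goes to the following onset.
σ2/σ3 boundary: /tl/ — entire cluster is a permitted onset → onset /tl/, coda ∅.
Putting it together: plo.ny.tlad.
Syllable 2 is /ny/: onset /n/, nucleus /y/, coda ∅.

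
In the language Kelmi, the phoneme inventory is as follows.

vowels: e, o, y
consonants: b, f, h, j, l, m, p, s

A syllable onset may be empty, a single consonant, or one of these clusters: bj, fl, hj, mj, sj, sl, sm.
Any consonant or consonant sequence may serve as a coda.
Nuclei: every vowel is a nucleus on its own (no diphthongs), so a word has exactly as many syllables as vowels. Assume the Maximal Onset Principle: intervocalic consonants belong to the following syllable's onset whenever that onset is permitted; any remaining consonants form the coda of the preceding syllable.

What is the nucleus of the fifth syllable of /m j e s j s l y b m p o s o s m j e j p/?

Vowels present: e, y, o, o, e; each is a nucleus, giving 5 syllables.
The fifth nucleus (vowel 5 from the left) is /e/.

e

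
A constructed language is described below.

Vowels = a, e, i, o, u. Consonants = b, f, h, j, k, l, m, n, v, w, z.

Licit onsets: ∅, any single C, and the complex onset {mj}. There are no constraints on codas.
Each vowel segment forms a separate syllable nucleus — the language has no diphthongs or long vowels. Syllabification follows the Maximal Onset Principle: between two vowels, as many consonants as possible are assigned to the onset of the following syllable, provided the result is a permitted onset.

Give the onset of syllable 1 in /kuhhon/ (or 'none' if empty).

k

Vowels present: u, o; each is a nucleus, giving 2 syllables.
Between /u/ (V1) and /o/ (V2): /hh/; trying suffixes from longest down, /h/ is the first permitted one, so coda /h/ | onset /h/.
Syllabification: kuh.hon.
Syllable 1 is /kuh/: onset /k/, nucleus /u/, coda /h/.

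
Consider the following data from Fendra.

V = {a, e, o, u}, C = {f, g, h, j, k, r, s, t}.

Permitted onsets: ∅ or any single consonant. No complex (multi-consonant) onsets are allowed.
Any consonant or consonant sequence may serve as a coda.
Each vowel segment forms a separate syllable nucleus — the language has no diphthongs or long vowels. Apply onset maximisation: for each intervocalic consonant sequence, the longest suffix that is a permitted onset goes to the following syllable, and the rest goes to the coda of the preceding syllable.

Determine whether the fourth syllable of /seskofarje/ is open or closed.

Vowels present: e, o, a, e; each is a nucleus, giving 4 syllables.
V1 /e/ – V2 /o/: cluster /sk/ — the longest permitted-onset suffix is /k/; onset = /k/, preceding coda = /s/.
V2 /o/ – V3 /a/: /f/ is a single consonant, so it becomes the next onset.
V3 /a/ – V4 /e/: /rj/; trying suffixes from longest down, /j/ is the first permitted one, so coda /r/ | onset /j/.
Putting it together: ses.ko.far.je.
Syllable 4 is /je/; it ends in its nucleus with no coda, so it is open.

open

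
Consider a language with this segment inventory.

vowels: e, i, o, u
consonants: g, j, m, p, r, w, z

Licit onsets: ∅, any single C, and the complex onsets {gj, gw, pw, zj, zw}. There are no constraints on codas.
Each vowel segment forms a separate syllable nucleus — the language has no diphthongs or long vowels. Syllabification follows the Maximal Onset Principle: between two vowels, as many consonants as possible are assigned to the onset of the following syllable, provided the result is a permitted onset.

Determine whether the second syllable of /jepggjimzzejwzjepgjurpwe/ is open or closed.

The vowels are e, i, e, e, u, e — 6 nuclei, so 6 syllables.
V1 /e/ – V2 /i/: /pggj/; trying suffixes from longest down, /gj/ is the first permitted one, so coda /pg/ | onset /gj/.
V2 /i/ – V3 /e/: /mzz/ splits as /mz/ + /z/ (/z/ is the longest suffix that is a licit onset).
V3 /e/ – V4 /e/: /jwzj/; trying suffixes from longest down, /zj/ is the first permitted one, so coda /jw/ | onset /zj/.
V4 /e/ – V5 /u/: cluster /pgj/ — the longest permitted-onset suffix is /gj/; onset = /gj/, preceding coda = /p/.
V5 /u/ – V6 /e/: cluster /rpw/ — the longest permitted-onset suffix is /pw/; onset = /pw/, preceding coda = /r/.
Result: jepg.gjimz.zejw.zjep.gjur.pwe.
Syllable 2 is /gjimz/ with coda /mz/, so it is closed.

closed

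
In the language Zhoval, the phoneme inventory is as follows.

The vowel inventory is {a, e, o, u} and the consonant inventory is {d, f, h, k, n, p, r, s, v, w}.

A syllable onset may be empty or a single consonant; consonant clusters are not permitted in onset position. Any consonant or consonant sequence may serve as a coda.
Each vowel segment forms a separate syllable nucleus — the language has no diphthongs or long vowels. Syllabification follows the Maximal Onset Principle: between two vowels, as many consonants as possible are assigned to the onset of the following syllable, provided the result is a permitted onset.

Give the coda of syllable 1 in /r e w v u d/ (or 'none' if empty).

The vowels are e, u — 2 nuclei, so 2 syllables.
σ1/σ2 boundary: cluster /wv/ — the longest permitted-onset suffix is /v/; onset = /v/, preceding coda = /w/.
Syllabification: rew.vud.
Syllable 1 is /rew/: onset /r/, nucleus /e/, coda /w/.

w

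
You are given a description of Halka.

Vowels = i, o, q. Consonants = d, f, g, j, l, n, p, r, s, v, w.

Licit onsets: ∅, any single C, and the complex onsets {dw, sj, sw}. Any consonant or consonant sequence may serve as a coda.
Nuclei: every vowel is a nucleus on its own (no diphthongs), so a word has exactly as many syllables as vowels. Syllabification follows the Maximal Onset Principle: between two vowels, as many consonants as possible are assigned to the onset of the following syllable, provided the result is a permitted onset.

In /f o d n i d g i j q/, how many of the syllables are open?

2

Nuclei (vowels): o, i, i, q → 4 syllables.
σ1/σ2 boundary: /dn/ splits as /d/ + /n/ (/n/ is the longest suffix that is a licit onset).
σ2/σ3 boundary: /dg/; trying suffixes from longest down, /g/ is the first permitted one, so coda /d/ | onset /g/.
σ3/σ4 boundary: /j/ is a single consonant, so it becomes the next onset.
Result: fod.nid.gi.jq.
Classifying each syllable: /fod/ (closed), /nid/ (closed), /gi/ (open), /jq/ (open).
Open syllables: 2.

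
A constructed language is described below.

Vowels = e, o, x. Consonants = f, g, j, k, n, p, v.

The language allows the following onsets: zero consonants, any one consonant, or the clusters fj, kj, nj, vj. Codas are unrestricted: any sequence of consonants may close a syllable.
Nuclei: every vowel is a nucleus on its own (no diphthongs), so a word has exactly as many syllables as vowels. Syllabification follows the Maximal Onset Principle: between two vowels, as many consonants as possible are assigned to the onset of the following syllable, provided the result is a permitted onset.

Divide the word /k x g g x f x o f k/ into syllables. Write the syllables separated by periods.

kxg.gx.fx.ofk

Vowels present: x, x, x, o; each is a nucleus, giving 4 syllables.
V1 /x/ – V2 /x/: cluster /gg/ — the longest permitted-onset suffix is /g/; onset = /g/, preceding coda = /g/.
V2 /x/ – V3 /x/: /f/ is a single consonant, so it becomes the next onset.
V3 /x/ – V4 /o/: nothing intervenes; syllable break is V.V.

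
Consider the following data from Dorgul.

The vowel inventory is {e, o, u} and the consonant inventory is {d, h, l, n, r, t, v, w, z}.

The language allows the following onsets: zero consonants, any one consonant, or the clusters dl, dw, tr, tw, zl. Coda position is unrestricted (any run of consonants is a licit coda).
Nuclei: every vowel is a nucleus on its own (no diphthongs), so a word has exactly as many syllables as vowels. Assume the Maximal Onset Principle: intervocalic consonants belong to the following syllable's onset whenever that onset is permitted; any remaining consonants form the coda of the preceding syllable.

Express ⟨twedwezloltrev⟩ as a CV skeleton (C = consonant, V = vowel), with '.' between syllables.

CCV.CCV.CCVC.CCVC

Vowels present: e, e, o, e; each is a nucleus, giving 4 syllables.
Between /e/ (V1) and /e/ (V2): cluster /dw/ — /dw/ is itself a permitted onset, so the whole cluster goes right; preceding coda = ∅.
Between /e/ (V2) and /o/ (V3): /zl/ — entire cluster is a permitted onset → onset /zl/, coda ∅.
Between /o/ (V3) and /e/ (V4): cluster /ltr/ — the longest permitted-onset suffix is /tr/; onset = /tr/, preceding coda = /l/.
Result: twe.dwe.zlol.trev.
Mapping each syllable to C/V: /twe/ → CCV, /dwe/ → CCV, /zlol/ → CCVC, /trev/ → CCVC.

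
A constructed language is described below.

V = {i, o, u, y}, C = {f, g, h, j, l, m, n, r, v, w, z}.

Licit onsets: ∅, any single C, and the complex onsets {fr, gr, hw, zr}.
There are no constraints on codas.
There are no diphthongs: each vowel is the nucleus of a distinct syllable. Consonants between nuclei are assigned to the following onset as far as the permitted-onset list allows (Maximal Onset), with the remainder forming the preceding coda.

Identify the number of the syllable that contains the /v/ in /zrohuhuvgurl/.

Nuclei (vowels): o, u, u, u → 4 syllables.
Between /o/ (V1) and /u/ (V2): /h/ → onset of the next syllable (single consonants are always licit onsets).
Between /u/ (V2) and /u/ (V3): just /h/ — single C goes to the following onset.
Between /u/ (V3) and /u/ (V4): /vg/ splits as /v/ + /g/ (/g/ is the longest suffix that is a licit onset).
Putting it together: zro.hu.huv.gurl.
The /v/ is in the coda of syllable 3 (/huv/).

3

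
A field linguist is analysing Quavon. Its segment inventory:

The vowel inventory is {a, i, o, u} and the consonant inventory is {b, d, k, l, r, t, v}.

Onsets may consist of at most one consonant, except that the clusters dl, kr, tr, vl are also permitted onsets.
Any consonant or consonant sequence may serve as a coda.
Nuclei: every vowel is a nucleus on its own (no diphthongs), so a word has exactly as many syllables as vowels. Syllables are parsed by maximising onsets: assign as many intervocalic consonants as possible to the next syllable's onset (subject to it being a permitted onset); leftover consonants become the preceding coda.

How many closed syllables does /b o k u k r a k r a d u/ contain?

Nuclei (vowels): o, u, a, a, u → 5 syllables.
Between /o/ (V1) and /u/ (V2): just /k/ — single C goes to the following onset.
Between /u/ (V2) and /a/ (V3): /kr/ — entire cluster is a permitted onset → onset /kr/, coda ∅.
Between /a/ (V3) and /a/ (V4): /kr/ — entire cluster is a permitted onset → onset /kr/, coda ∅.
Between /a/ (V4) and /u/ (V5): /d/ → onset of the next syllable (single consonants are always licit onsets).
Syllabification: bo.ku.kra.kra.du.
Classifying each syllable: /bo/ (open), /ku/ (open), /kra/ (open), /kra/ (open), /du/ (open).
Closed syllables: 0.

0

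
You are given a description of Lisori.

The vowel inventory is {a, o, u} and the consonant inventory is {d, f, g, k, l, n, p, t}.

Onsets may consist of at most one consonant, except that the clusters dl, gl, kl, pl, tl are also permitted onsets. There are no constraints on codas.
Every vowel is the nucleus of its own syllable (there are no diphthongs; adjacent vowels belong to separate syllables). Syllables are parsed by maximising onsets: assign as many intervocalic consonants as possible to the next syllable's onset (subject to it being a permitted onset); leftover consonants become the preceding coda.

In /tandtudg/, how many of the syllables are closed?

Vowels present: a, u; each is a nucleus, giving 2 syllables.
σ1/σ2 boundary: cluster /ndt/ — the longest permitted-onset suffix is /t/; onset = /t/, preceding coda = /nd/.
Putting it together: tand.tudg.
Classifying each syllable: /tand/ (closed), /tudg/ (closed).
Closed syllables: 2.

2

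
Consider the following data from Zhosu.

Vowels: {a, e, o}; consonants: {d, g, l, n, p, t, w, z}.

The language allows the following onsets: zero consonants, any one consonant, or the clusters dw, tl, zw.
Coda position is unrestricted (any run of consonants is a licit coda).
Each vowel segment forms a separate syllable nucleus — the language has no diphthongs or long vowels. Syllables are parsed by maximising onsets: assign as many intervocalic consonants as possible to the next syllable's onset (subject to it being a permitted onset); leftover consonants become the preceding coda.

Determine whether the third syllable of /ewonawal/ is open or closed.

open

Vowels present: e, o, a, a; each is a nucleus, giving 4 syllables.
V1 /e/ – V2 /o/: /w/ → onset of the next syllable (single consonants are always licit onsets).
V2 /o/ – V3 /a/: /n/ is a single consonant, so it becomes the next onset.
V3 /a/ – V4 /a/: just /w/ — single C goes to the following onset.
So the parse is e.wo.na.wal.
Syllable 3 is /na/; it ends in its nucleus with no coda, so it is open.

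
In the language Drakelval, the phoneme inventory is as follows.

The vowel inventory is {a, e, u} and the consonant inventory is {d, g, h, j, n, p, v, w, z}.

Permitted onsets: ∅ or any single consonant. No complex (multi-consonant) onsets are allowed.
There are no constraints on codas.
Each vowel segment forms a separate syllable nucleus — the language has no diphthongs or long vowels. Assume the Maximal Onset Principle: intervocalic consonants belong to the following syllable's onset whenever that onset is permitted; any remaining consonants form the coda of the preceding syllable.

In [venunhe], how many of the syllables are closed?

Nuclei (vowels): e, u, e → 3 syllables.
/e…u/ gap (V1→V2): /n/ is a single consonant, so it becomes the next onset.
/u…e/ gap (V2→V3): /nh/ — longest licit onset from the right is /h/, leaving /n/ as coda.
Putting it together: ve.nun.he.
Classifying each syllable: /ve/ (open), /nun/ (closed), /he/ (open).
Closed syllables: 1.

1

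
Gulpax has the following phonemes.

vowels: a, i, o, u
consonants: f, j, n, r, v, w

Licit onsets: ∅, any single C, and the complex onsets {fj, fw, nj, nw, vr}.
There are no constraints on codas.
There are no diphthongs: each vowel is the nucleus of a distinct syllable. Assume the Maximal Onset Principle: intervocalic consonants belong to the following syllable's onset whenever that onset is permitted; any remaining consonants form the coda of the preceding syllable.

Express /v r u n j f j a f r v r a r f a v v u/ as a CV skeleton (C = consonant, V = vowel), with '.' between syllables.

CCVCC.CCVCC.CCVC.CVC.CV

Nuclei (vowels): u, a, a, a, u → 5 syllables.
/u…a/ gap (V1→V2): /njfj/; trying suffixes from longest down, /fj/ is the first permitted one, so coda /nj/ | onset /fj/.
/a…a/ gap (V2→V3): /frvr/ splits as /fr/ + /vr/ (/vr/ is the longest suffix that is a licit onset).
/a…a/ gap (V3→V4): cluster /rf/ — the longest permitted-onset suffix is /f/; onset = /f/, preceding coda = /r/.
/a…u/ gap (V4→V5): /vv/; trying suffixes from longest down, /v/ is the first permitted one, so coda /v/ | onset /v/.
So the parse is vrunj.fjafr.vrar.fav.vu.
Mapping each syllable to C/V: /vrunj/ → CCVCC, /fjafr/ → CCVCC, /vrar/ → CCVC, /fav/ → CVC, /vu/ → CV.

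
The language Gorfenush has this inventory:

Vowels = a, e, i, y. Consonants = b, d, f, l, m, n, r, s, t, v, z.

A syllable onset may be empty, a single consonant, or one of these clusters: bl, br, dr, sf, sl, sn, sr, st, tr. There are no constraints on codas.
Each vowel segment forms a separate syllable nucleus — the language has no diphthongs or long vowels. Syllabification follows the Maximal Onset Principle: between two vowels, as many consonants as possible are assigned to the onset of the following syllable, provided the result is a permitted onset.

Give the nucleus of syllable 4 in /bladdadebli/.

Nuclei (vowels): a, a, e, i → 4 syllables.
The fourth nucleus (vowel 4 from the left) is /i/.

i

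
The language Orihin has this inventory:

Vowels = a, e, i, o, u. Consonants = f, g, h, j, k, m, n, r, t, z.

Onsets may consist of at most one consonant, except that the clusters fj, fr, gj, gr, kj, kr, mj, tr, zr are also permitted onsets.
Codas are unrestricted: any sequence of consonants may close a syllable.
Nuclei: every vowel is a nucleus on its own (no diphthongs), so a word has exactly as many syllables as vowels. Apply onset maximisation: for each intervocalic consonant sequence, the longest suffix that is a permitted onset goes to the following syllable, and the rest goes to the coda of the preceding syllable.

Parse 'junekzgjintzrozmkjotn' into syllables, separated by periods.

ju.nekz.gjint.zrozm.kjotn

Nuclei (vowels): u, e, i, o, o → 5 syllables.
/u…e/ gap (V1→V2): /n/ is a single consonant, so it becomes the next onset.
/e…i/ gap (V2→V3): /kzgj/ splits as /kz/ + /gj/ (/gj/ is the longest suffix that is a licit onset).
/i…o/ gap (V3→V4): /ntzr/ — longest licit onset from the right is /zr/, leaving /nt/ as coda.
/o…o/ gap (V4→V5): cluster /zmkj/ — the longest permitted-onset suffix is /kj/; onset = /kj/, preceding coda = /zm/.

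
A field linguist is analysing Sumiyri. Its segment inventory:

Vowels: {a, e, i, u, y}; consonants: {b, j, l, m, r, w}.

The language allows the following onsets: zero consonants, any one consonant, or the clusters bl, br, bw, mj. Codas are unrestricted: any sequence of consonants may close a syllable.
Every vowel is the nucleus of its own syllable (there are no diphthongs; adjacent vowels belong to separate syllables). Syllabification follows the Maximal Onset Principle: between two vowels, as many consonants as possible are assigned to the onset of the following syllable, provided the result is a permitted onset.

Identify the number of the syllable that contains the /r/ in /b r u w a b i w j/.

Vowels present: u, a, i; each is a nucleus, giving 3 syllables.
σ1/σ2 boundary: just /w/ — single C goes to the following onset.
σ2/σ3 boundary: /b/ → onset of the next syllable (single consonants are always licit onsets).
Result: bru.wa.biwj.
The /r/ is in the onset of syllable 1 (/bru/).

1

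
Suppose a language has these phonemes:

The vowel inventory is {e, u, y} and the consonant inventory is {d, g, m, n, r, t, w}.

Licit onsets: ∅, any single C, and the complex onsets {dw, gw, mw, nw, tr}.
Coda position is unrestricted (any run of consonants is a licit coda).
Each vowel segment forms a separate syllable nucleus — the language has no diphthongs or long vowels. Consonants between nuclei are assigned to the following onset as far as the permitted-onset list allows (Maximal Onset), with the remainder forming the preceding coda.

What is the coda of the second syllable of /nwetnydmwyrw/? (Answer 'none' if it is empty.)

Nuclei (vowels): e, y, y → 3 syllables.
/e…y/ gap (V1→V2): cluster /tn/ — the longest permitted-onset suffix is /n/; onset = /n/, preceding coda = /t/.
/y…y/ gap (V2→V3): cluster /dmw/ — the longest permitted-onset suffix is /mw/; onset = /mw/, preceding coda = /d/.
Putting it together: nwet.nyd.mwyrw.
Syllable 2 is /nyd/: onset /n/, nucleus /y/, coda /d/.

d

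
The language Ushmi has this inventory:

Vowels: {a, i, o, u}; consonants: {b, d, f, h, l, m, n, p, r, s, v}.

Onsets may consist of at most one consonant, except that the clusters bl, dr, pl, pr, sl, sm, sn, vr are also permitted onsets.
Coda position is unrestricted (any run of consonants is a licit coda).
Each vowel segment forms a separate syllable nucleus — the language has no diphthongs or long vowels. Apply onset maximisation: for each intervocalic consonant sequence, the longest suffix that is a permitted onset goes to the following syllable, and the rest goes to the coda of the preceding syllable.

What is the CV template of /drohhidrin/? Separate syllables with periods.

CCVC.CV.CCVC

Nuclei (vowels): o, i, i → 3 syllables.
V1 /o/ – V2 /i/: /hh/; trying suffixes from longest down, /h/ is the first permitted one, so coda /h/ | onset /h/.
V2 /i/ – V3 /i/: /dr/ is a licit onset in full, so it all attaches to the next syllable.
Result: droh.hi.drin.
Mapping each syllable to C/V: /droh/ → CCVC, /hi/ → CV, /drin/ → CCVC.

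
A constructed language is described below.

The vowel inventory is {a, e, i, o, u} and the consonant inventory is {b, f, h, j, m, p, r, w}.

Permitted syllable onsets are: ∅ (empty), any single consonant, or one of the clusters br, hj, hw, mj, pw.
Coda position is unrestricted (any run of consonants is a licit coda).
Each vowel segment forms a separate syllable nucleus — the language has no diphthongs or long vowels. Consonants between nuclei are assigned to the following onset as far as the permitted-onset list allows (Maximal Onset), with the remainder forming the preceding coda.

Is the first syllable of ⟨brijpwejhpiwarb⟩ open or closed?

closed

Nuclei (vowels): i, e, i, a → 4 syllables.
V1 /i/ – V2 /e/: /jpw/ — longest licit onset from the right is /pw/, leaving /j/ as coda.
V2 /e/ – V3 /i/: /jhp/ — longest licit onset from the right is /p/, leaving /jh/ as coda.
V3 /i/ – V4 /a/: just /w/ — single C goes to the following onset.
So the parse is brij.pwejh.pi.warb.
Syllable 1 is /brij/ with coda /j/, so it is closed.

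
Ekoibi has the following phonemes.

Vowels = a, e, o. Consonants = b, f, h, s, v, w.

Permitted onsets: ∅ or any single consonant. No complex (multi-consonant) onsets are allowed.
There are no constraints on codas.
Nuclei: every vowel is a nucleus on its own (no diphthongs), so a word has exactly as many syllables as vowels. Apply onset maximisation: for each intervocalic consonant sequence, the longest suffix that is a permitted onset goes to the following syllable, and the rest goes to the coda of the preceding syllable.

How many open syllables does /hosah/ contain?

Vowels present: o, a; each is a nucleus, giving 2 syllables.
/o…a/ gap (V1→V2): /s/ is a single consonant, so it becomes the next onset.
Result: ho.sah.
Classifying each syllable: /ho/ (open), /sah/ (closed).
Open syllables: 1.

1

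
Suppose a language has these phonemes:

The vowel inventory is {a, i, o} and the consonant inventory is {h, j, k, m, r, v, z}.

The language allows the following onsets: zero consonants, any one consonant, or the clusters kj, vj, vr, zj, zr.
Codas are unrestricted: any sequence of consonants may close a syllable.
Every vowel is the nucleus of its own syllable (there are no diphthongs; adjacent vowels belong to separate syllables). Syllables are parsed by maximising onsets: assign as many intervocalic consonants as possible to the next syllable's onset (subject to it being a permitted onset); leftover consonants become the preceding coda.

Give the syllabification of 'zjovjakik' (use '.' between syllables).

zjo.vja.kik

The vowels are o, a, i — 3 nuclei, so 3 syllables.
/o…a/ gap (V1→V2): cluster /vj/ — /vj/ is itself a permitted onset, so the whole cluster goes right; preceding coda = ∅.
/a…i/ gap (V2→V3): /k/ is a single consonant, so it becomes the next onset.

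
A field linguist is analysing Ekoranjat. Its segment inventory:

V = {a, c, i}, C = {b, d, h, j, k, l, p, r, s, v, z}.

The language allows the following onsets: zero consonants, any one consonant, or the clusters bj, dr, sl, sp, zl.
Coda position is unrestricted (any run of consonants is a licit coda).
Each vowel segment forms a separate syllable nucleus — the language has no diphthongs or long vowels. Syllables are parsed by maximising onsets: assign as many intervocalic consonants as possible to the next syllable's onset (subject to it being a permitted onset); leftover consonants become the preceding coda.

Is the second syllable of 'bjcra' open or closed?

open

Nuclei (vowels): c, a → 2 syllables.
Between /c/ (V1) and /a/ (V2): /r/ → onset of the next syllable (single consonants are always licit onsets).
So the parse is bjc.ra.
Syllable 2 is /ra/; it ends in its nucleus with no coda, so it is open.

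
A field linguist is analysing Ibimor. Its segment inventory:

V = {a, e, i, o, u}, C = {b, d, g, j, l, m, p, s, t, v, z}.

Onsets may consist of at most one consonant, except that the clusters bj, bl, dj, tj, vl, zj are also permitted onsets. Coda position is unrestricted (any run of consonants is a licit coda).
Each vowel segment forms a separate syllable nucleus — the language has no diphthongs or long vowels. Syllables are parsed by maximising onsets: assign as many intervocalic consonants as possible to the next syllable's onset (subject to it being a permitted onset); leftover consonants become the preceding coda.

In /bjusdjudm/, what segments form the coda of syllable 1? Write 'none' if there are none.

The vowels are u, u — 2 nuclei, so 2 syllables.
/u…u/ gap (V1→V2): /sdj/; trying suffixes from longest down, /dj/ is the first permitted one, so coda /s/ | onset /dj/.
So the parse is bjus.djudm.
Syllable 1 is /bjus/: onset /bj/, nucleus /u/, coda /s/.

s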